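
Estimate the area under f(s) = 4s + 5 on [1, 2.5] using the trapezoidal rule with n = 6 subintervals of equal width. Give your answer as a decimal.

18

Δs = (2.5 − 1)/6 = 0.25.
f(1) = 9, f(1.25) = 10, f(1.5) = 11, f(1.75) = 12, f(2) = 13, f(2.25) = 14, f(2.5) = 15.
T_6 = (Δs/2)·[f(s_0) + 2f(s_1) + ... + 2f(s_{5}) + f(s_6)].
Sum = 18.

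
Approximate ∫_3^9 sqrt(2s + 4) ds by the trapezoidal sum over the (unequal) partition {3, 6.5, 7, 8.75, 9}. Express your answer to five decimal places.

23.77628

Subinterval widths: 3.5, 0.5, 1.75, 0.25.
f(3) ≈ 3.16228, f(6.5) ≈ 4.12311, f(7) ≈ 4.24264, f(8.75) ≈ 4.63681, f(9) ≈ 4.69042.
On each subinterval the trapezoid contributes (Δs_i/2)·[f(s_{i-1}) + f(s_i)].
Sum ≈ 23.77628.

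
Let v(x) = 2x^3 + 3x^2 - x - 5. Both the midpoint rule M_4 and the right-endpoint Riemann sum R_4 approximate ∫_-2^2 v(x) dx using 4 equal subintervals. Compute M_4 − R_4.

-17

M_4 = -5.
R_4 = 12.
M_4 − R_4 = -17.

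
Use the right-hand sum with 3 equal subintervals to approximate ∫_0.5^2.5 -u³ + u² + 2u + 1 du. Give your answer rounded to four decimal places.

Δu = (2.5 − 0.5)/3 = 2/3.
Right endpoints: 7/6, 11/6, 2.5.
f(7/6) = 671/216, f(11/6) = 403/216, f(2.5) = -3.375.
Sum = Δu · [f(7/6) + f(11/6) + f(2.5)].
Sum ≈ 1.0648.

1.0648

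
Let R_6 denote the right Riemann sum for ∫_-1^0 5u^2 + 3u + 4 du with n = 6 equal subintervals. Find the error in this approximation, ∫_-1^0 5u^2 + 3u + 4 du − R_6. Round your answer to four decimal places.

0.1435

Exact integral: ∫_-1^0 f(u) du ≈ 4.166667.
R_6 ≈ 4.023148.
Error ≈ 4.166667 − 4.023148 ≈ 0.1435.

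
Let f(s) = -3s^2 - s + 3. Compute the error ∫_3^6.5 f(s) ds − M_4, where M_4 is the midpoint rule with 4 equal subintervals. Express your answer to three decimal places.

Exact integral: ∫_3^6.5 f(s) ds = -253.75.
M_4 ≈ -253.08008.
Error ≈ -253.75 − (-253.08008) ≈ -0.670.

-0.670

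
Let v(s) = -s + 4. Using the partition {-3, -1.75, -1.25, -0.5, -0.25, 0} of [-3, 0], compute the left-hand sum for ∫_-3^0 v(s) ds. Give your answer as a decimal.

17.75

Subinterval widths: 1.25, 0.5, 0.75, 0.25, 0.25.
Left endpoints: -3, -1.75, -1.25, -0.5, -0.25.
v(-3) = 7, v(-1.75) = 5.75, v(-1.25) = 5.25, v(-0.5) = 4.5, v(-0.25) = 4.25.
Sum = Σ Δs_i · v(s_i).
Sum = 17.75.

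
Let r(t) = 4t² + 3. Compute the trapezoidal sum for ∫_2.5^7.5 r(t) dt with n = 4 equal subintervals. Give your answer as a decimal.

561.875

Δt = (7.5 − 2.5)/4 = 1.25.
r(2.5) = 28, r(3.75) = 59.25, r(5) = 103, r(6.25) = 159.25, r(7.5) = 228.
T_4 = (Δt/2)·[r(t_0) + 2r(t_1) + 2r(t_2) + 2r(t_3) + r(t_4)].
Sum = 561.875.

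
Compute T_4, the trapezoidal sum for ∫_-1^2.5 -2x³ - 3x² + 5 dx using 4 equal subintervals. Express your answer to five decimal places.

Δx = (2.5 − (-1))/4 = 0.875.
f(-1) = 4, f(-0.125) = 4.95703125, f(0.75) = 2.46875, f(1.625) = -11.50390625, f(2.5) = -45.
T_4 = (Δx/2)·[f(x_0) + 2f(x_1) + 2f(x_2) + 2f(x_3) + f(x_4)].
Sum ≈ -21.50586.

-21.50586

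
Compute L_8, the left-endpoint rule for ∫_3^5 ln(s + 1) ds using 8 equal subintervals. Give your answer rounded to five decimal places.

3.15426

Δs = (5 − 3)/8 = 0.25.
Left endpoints: 3, 3.25, 3.5, 3.75, 4, 4.25, 4.5, 4.75.
f(3) ≈ 1.38629, f(3.25) ≈ 1.44692, f(3.5) ≈ 1.50408, f(3.75) ≈ 1.55814, f(4) ≈ 1.60944, f(4.25) ≈ 1.65823, f(4.5) ≈ 1.70475, f(4.75) ≈ 1.74920.
Sum = Δs · [f(3) + f(3.25) + f(3.5) + ...].
Sum ≈ 3.15426.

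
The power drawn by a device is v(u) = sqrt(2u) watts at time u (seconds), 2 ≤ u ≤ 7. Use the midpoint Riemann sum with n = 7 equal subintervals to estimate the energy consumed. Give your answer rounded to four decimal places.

Δu = (7 − 2)/7 = 5/7.
Midpoints: 33/14, 43/14, 53/14, 4.5, 73/14, 83/14, 93/14.
v(33/14) ≈ 2.1712, v(43/14) ≈ 2.4785, v(53/14) ≈ 2.7516, v(4.5) ≈ 3.0000, v(73/14) ≈ 3.2293, v(83/14) ≈ 3.4434, v(93/14) ≈ 3.6450.
Sum = Δu · [v(33/14) + v(43/14) + v(53/14) + ...].
Sum ≈ 14.7993.

14.7993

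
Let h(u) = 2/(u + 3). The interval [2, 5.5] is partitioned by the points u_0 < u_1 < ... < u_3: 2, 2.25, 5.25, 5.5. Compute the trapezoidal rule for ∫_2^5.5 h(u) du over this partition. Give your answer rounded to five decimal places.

Subinterval widths: 0.25, 3, 0.25.
h(2) = 0.4, h(2.25) = 8/21, h(5.25) = 8/33, h(5.5) = 4/17.
On each subinterval the trapezoid contributes (Δu_i/2)·[h(u_{i-1}) + h(u_i)].
Sum ≈ 1.09240.

1.09240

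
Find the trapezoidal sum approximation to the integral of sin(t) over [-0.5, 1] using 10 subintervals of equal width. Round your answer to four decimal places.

Δt = (1 − (-0.5))/10 = 0.15.
f(-0.5) ≈ -0.4794, f(-0.35) ≈ -0.3429, f(-0.2) ≈ -0.1987, f(-0.05) ≈ -0.0500, f(0.1) ≈ 0.0998, f(0.25) ≈ 0.2474, f(0.4) ≈ 0.3894, f(0.55) ≈ 0.5227, f(0.7) ≈ 0.6442, f(0.85) ≈ 0.7513, f(1) ≈ 0.8415.
T_10 = (Δt/2)·[f(t_0) + 2f(t_1) + ... + 2f(t_{9}) + f(t_10)].
Sum ≈ 0.3366.

0.3366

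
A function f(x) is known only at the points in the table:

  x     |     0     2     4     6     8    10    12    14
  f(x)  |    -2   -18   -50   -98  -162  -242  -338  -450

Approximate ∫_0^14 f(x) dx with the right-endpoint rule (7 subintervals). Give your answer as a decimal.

Δx = 2.
Sum = 2·[(-18) + (-50) + (-98) + (-162) + (-242) + (-338) + (-450)] = -2716.

-2716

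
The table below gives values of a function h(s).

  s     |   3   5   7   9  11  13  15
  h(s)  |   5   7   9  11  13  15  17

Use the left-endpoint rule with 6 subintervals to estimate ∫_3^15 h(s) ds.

120

Δs = 2.
Sum = 2·[5 + 7 + 9 + 11 + 13 + 15] = 120.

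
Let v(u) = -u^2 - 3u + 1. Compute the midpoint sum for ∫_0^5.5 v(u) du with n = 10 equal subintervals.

-95.1946875

Δu = (5.5 − 0)/10 = 0.55.
Midpoints: 0.275, 0.825, 1.375, 1.925, 2.475, 3.025, 3.575, 4.125, 4.675, 5.225.
v(0.275) = 0.099375, v(0.825) = -2.155625, v(1.375) = -5.015625, v(1.925) = -8.480625, v(2.475) = -12.550625, v(3.025) = -17.225625, v(3.575) = -22.505625, v(4.125) = -28.390625, v(4.675) = -34.880625, v(5.225) = -41.975625.
Sum = Δu · [v(0.275) + v(0.825) + v(1.375) + ...].
Sum = -95.1946875.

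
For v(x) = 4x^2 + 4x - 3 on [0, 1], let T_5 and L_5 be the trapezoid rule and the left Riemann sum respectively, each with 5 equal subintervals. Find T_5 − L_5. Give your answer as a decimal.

0.8

T_5 = 0.36.
L_5 = -0.44.
T_5 − L_5 = 0.8.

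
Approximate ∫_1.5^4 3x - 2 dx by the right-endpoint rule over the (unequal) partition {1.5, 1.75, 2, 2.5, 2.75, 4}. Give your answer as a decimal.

18.625

Subinterval widths: 0.25, 0.25, 0.5, 0.25, 1.25.
Right endpoints: 1.75, 2, 2.5, 2.75, 4.
f(1.75) = 3.25, f(2) = 4, f(2.5) = 5.5, f(2.75) = 6.25, f(4) = 10.
Sum = Σ Δx_i · f(x_i).
Sum = 18.625.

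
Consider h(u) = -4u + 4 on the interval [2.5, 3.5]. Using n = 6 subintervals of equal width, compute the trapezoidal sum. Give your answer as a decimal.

Δu = (3.5 − 2.5)/6 = 1/6.
h(2.5) = -6, h(8/3) = -20/3, h(17/6) = -22/3, h(3) = -8, h(19/6) = -26/3, h(10/3) = -28/3, h(3.5) = -10.
T_6 = (Δu/2)·[h(u_0) + 2h(u_1) + ... + 2h(u_{5}) + h(u_6)].
Sum = -8.

-8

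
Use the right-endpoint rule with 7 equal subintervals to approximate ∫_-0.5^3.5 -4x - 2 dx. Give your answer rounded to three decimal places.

-36.571

Δx = (3.5 − (-0.5))/7 = 4/7.
Right endpoints: 1/14, 9/14, 17/14, 25/14, 33/14, 41/14, 3.5.
f(1/14) = -16/7, f(9/14) = -32/7, f(17/14) = -48/7, f(25/14) = -64/7, f(33/14) = -80/7, f(41/14) = -96/7, f(3.5) = -16.
Sum = Δx · [f(1/14) + f(9/14) + f(17/14) + ...].
Sum ≈ -36.571.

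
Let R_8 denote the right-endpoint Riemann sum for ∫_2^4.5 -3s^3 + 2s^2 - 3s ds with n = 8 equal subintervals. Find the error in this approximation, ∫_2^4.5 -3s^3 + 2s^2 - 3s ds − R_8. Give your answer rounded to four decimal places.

36.1674

Exact integral: ∫_2^4.5 f(s) ds ≈ -264.505208.
R_8 ≈ -300.672607.
Error ≈ -264.505208 − (-300.672607) ≈ 36.1674.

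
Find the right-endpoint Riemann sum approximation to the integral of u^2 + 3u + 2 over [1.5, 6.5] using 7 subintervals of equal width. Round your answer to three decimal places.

Δu = (6.5 − 1.5)/7 = 5/7.
Right endpoints: 31/14, 41/14, 51/14, 61/14, 71/14, 81/14, 6.5.
f(31/14) = 2655/196, f(41/14) = 3795/196, f(51/14) = 5135/196, f(61/14) = 6675/196, f(71/14) = 8415/196, f(81/14) = 10355/196, f(6.5) = 63.75.
Sum = Δu · [f(31/14) + f(41/14) + f(51/14) + ...].
Sum ≈ 180.485.

180.485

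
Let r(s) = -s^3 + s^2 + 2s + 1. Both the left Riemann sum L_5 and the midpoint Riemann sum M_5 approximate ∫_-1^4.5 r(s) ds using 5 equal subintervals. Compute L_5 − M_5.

26.9603125

L_5 = -17.49.
M_5 = -44.4503125.
L_5 − M_5 = 26.9603125.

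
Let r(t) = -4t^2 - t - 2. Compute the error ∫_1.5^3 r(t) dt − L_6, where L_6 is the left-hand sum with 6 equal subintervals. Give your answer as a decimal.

-3.5

Exact integral: ∫_1.5^3 r(t) dt = -37.875.
L_6 = -34.375.
Error = -37.875 − (-34.375) = -3.5.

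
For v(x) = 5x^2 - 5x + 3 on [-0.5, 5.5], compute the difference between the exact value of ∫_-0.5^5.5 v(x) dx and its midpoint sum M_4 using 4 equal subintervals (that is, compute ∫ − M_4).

Exact integral: ∫_-0.5^5.5 v(x) dx = 220.5.
M_4 = 214.875.
Error = 220.5 − 214.875 = 5.625.

5.625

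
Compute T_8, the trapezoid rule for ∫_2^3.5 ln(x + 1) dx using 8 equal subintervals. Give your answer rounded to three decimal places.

1.972

Δx = (3.5 − 2)/8 = 0.1875.
f(2) ≈ 1.099, f(2.1875) ≈ 1.159, f(2.375) ≈ 1.216, f(2.5625) ≈ 1.270, f(2.75) ≈ 1.322, f(2.9375) ≈ 1.371, f(3.125) ≈ 1.417, f(3.3125) ≈ 1.462, f(3.5) ≈ 1.504.
T_8 = (Δx/2)·[f(x_0) + 2f(x_1) + ... + 2f(x_{7}) + f(x_8)].
Sum ≈ 1.972.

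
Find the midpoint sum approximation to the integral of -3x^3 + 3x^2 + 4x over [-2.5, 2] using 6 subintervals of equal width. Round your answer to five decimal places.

Δx = (2 − (-2.5))/6 = 0.75.
Midpoints: -2.125, -1.375, -0.625, 0.125, 0.875, 1.625.
f(-2.125) = 17323/512, f(-1.375) = 4081/512, f(-0.625) = -305/512, f(0.125) = 277/512, f(0.875) = 1939/512, f(1.625) = 793/512.
Sum = Δx · [f(-2.125) + f(-1.375) + f(-0.625) + ...].
Sum ≈ 35.31445.

35.31445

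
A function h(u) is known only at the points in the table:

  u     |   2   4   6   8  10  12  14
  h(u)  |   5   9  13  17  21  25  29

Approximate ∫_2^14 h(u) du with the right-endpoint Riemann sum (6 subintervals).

228

Δu = 2.
Sum = 2·[9 + 13 + 17 + 21 + 25 + 29] = 228.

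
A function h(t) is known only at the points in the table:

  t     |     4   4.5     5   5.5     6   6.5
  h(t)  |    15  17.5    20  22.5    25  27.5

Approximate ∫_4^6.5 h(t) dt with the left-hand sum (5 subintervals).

Δt = 0.5.
Sum = 0.5·[15 + 17.5 + 20 + 22.5 + 25] = 50.

50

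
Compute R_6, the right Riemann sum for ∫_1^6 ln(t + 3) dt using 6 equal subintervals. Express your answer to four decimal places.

Δt = (6 − 1)/6 = 5/6.
Right endpoints: 11/6, 8/3, 3.5, 13/3, 31/6, 6.
f(11/6) ≈ 1.5755, f(8/3) ≈ 1.7346, f(3.5) ≈ 1.8718, f(13/3) ≈ 1.9924, f(31/6) ≈ 2.1001, f(6) ≈ 2.1972.
Sum = Δt · [f(11/6) + f(8/3) + f(3.5) + ...].
Sum ≈ 9.5597.

9.5597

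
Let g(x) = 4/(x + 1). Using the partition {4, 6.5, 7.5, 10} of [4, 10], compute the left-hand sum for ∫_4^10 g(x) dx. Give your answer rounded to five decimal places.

Subinterval widths: 2.5, 1, 2.5.
Left endpoints: 4, 6.5, 7.5.
g(4) = 0.8, g(6.5) = 8/15, g(7.5) = 8/17.
Sum = Σ Δx_i · g(x_i).
Sum ≈ 3.70980.

3.70980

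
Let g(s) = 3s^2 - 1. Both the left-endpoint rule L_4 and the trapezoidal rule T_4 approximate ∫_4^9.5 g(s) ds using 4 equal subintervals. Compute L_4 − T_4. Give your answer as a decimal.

-153.140625

L_4 = 639.93359375.
T_4 = 793.07421875.
L_4 − T_4 = -153.140625.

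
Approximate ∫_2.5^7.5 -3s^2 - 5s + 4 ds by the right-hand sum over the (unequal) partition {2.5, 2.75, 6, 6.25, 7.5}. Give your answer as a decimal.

Subinterval widths: 0.25, 3.25, 0.25, 1.25.
Right endpoints: 2.75, 6, 6.25, 7.5.
f(2.75) = -32.4375, f(6) = -134, f(6.25) = -144.4375, f(7.5) = -202.25.
Sum = Σ Δs_i · f(s_i).
Sum = -732.53125.

-732.53125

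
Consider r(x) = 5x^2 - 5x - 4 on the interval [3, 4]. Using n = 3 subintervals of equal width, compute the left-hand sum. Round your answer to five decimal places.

Δx = (4 − 3)/3 = 1/3.
Left endpoints: 3, 10/3, 11/3.
r(3) = 26, r(10/3) = 314/9, r(11/3) = 404/9.
Sum = Δx · [r(3) + r(10/3) + r(11/3)].
Sum ≈ 35.25926.

35.25926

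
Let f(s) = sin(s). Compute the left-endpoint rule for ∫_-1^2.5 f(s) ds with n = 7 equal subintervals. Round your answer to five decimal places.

Δs = (2.5 − (-1))/7 = 0.5.
Left endpoints: -1, -0.5, 0, 0.5, 1, 1.5, 2.
f(-1) ≈ -0.84147, f(-0.5) ≈ -0.47943, f(0) ≈ 0.00000, f(0.5) ≈ 0.47943, f(1) ≈ 0.84147, f(1.5) ≈ 0.99749, f(2) ≈ 0.90930.
Sum = Δs · [f(-1) + f(-0.5) + f(0) + ...].
Sum ≈ 0.95340.

0.95340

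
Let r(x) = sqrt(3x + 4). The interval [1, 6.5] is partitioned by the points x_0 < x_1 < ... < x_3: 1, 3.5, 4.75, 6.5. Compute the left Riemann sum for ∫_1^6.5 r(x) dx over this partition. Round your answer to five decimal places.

Subinterval widths: 2.5, 1.25, 1.75.
Left endpoints: 1, 3.5, 4.75.
r(1) ≈ 2.64575, r(3.5) ≈ 3.80789, r(4.75) ≈ 4.27200.
Sum = Σ Δx_i · r(x_i).
Sum ≈ 18.85024.

18.85024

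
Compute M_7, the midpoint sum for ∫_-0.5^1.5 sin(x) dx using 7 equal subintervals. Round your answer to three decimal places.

0.810

Δx = (1.5 − (-0.5))/7 = 2/7.
Midpoints: -5/14, -1/14, 3/14, 0.5, 11/14, 15/14, 19/14.
f(-5/14) ≈ -0.350, f(-1/14) ≈ -0.071, f(3/14) ≈ 0.213, f(0.5) ≈ 0.479, f(11/14) ≈ 0.707, f(15/14) ≈ 0.878, f(19/14) ≈ 0.977.
Sum = Δx · [f(-5/14) + f(-1/14) + f(3/14) + ...].
Sum ≈ 0.810.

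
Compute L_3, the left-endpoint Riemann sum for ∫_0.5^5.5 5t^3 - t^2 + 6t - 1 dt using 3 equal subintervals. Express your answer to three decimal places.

582.477

Δt = (5.5 − 0.5)/3 = 5/3.
Left endpoints: 0.5, 13/6, 23/6.
f(0.5) = 2.375, f(13/6) = 12563/216, f(23/6) = 62413/216.
Sum = Δt · [f(0.5) + f(13/6) + f(23/6)].
Sum ≈ 582.477.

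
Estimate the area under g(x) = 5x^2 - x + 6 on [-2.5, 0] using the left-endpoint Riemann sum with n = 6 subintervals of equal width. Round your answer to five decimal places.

51.55961

Δx = (0 − (-2.5))/6 = 5/12.
Left endpoints: -2.5, -25/12, -5/3, -1.25, -5/6, -5/12.
g(-2.5) = 39.75, g(-25/12) = 4289/144, g(-5/3) = 194/9, g(-1.25) = 15.0625, g(-5/6) = 371/36, g(-5/12) = 1049/144.
Sum = Δx · [g(-2.5) + g(-25/12) + g(-5/3) + ...].
Sum ≈ 51.55961.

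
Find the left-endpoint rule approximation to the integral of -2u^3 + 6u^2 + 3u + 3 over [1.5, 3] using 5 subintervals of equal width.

24.075

Δu = (3 − 1.5)/5 = 0.3.
Left endpoints: 1.5, 1.8, 2.1, 2.4, 2.7.
f(1.5) = 14.25, f(1.8) = 16.176, f(2.1) = 17.238, f(2.4) = 17.112, f(2.7) = 15.474.
Sum = Δu · [f(1.5) + f(1.8) + f(2.1) + f(2.4) + f(2.7)].
Sum = 24.075.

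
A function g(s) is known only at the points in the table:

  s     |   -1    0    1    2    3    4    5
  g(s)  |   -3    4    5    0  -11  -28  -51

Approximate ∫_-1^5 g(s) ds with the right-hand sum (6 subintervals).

-81

Δs = 1.
Sum = 1·[4 + 5 + 0 + (-11) + (-28) + (-51)] = -81.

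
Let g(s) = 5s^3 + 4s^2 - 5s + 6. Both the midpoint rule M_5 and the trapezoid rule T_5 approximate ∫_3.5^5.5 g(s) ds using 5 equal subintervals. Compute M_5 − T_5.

-5.72

M_5 = 1086.01.
T_5 = 1091.73.
M_5 − T_5 = -5.72.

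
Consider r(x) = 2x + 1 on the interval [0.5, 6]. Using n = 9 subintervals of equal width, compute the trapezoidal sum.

41.25

Δx = (6 − 0.5)/9 = 11/18.
r(0.5) = 2, r(10/9) = 29/9, r(31/18) = 40/9, r(7/3) = 17/3, r(53/18) = 62/9, r(32/9) = 73/9, r(25/6) = 28/3, r(43/9) = 95/9, r(97/18) = 106/9, r(6) = 13.
T_9 = (Δx/2)·[r(x_0) + 2r(x_1) + ... + 2r(x_{8}) + r(x_9)].
Sum = 41.25.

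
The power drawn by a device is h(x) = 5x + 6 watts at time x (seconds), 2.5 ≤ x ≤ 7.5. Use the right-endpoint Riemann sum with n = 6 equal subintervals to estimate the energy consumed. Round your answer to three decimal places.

165.417

Δx = (7.5 − 2.5)/6 = 5/6.
Right endpoints: 10/3, 25/6, 5, 35/6, 20/3, 7.5.
h(10/3) = 68/3, h(25/6) = 161/6, h(5) = 31, h(35/6) = 211/6, h(20/3) = 118/3, h(7.5) = 43.5.
Sum = Δx · [h(10/3) + h(25/6) + h(5) + ...].
Sum ≈ 165.417.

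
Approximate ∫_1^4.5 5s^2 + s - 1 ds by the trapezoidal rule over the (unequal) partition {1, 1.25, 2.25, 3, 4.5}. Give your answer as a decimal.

160.34375

Subinterval widths: 0.25, 1, 0.75, 1.5.
f(1) = 5, f(1.25) = 8.0625, f(2.25) = 26.5625, f(3) = 47, f(4.5) = 104.75.
On each subinterval the trapezoid contributes (Δs_i/2)·[f(s_{i-1}) + f(s_i)].
Sum = 160.34375.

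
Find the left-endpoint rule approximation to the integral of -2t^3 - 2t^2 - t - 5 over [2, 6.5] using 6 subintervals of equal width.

Δt = (6.5 − 2)/6 = 0.75.
Left endpoints: 2, 2.75, 3.5, 4.25, 5, 5.75.
f(2) = -31, f(2.75) = -64.46875, f(3.5) = -118.75, f(4.25) = -198.90625, f(5) = -310, f(5.75) = -457.09375.
Sum = Δt · [f(2) + f(2.75) + f(3.5) + ...].
Sum = -885.1640625.

-885.1640625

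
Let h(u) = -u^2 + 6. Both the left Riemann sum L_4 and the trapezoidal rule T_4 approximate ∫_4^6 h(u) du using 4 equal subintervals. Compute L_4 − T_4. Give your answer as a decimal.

5

L_4 = -33.75.
T_4 = -38.75.
L_4 − T_4 = 5.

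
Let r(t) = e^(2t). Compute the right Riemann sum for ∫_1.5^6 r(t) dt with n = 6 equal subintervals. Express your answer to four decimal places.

157106.1498

Δt = (6 − 1.5)/6 = 0.75.
Right endpoints: 2.25, 3, 3.75, 4.5, 5.25, 6.
r(2.25) ≈ 90.0171, r(3) ≈ 403.4288, r(3.75) ≈ 1808.0424, r(4.5) ≈ 8103.0839, r(5.25) ≈ 36315.5027, r(6) ≈ 162754.7914.
Sum = Δt · [r(2.25) + r(3) + r(3.75) + ...].
Sum ≈ 157106.1498.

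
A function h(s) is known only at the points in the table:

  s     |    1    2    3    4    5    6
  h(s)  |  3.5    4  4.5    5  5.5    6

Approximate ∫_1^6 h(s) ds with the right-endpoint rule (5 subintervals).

25

Δs = 1.
Sum = 1·[4 + 4.5 + 5 + 5.5 + 6] = 25.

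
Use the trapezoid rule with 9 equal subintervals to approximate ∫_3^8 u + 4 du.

Δu = (8 − 3)/9 = 5/9.
f(3) = 7, f(32/9) = 68/9, f(37/9) = 73/9, f(14/3) = 26/3, f(47/9) = 83/9, f(52/9) = 88/9, f(19/3) = 31/3, f(62/9) = 98/9, f(67/9) = 103/9, f(8) = 12.
T_9 = (Δu/2)·[f(u_0) + 2f(u_1) + ... + 2f(u_{8}) + f(u_9)].
Sum = 47.5.

47.5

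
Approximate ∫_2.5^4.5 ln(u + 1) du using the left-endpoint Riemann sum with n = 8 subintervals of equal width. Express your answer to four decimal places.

2.9344

Δu = (4.5 − 2.5)/8 = 0.25.
Left endpoints: 2.5, 2.75, 3, 3.25, 3.5, 3.75, 4, 4.25.
f(2.5) ≈ 1.2528, f(2.75) ≈ 1.3218, f(3) ≈ 1.3863, f(3.25) ≈ 1.4469, f(3.5) ≈ 1.5041, f(3.75) ≈ 1.5581, f(4) ≈ 1.6094, f(4.25) ≈ 1.6582.
Sum = Δu · [f(2.5) + f(2.75) + f(3) + ...].
Sum ≈ 2.9344.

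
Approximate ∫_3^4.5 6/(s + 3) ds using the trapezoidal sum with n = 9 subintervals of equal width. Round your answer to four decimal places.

Δs = (4.5 − 3)/9 = 1/6.
f(3) = 1, f(19/6) = 36/37, f(10/3) = 18/19, f(3.5) = 12/13, f(11/3) = 0.9, f(23/6) = 36/41, f(4) = 6/7, f(25/6) = 36/43, f(13/3) = 9/11, f(4.5) = 0.8.
T_9 = (Δs/2)·[f(s_0) + 2f(s_1) + ... + 2f(s_{8}) + f(s_9)].
Sum ≈ 1.3390.

1.3390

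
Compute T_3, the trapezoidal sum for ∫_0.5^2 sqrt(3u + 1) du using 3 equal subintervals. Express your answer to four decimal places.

Δu = (2 − 0.5)/3 = 0.5.
f(0.5) ≈ 1.5811, f(1) ≈ 2.0000, f(1.5) ≈ 2.3452, f(2) ≈ 2.6458.
T_3 = (Δu/2)·[f(u_0) + 2f(u_1) + 2f(u_2) + f(u_3)].
Sum ≈ 3.2293.

3.2293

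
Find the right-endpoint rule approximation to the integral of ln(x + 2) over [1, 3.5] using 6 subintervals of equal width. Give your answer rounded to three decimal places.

3.704

Δx = (3.5 − 1)/6 = 5/12.
Right endpoints: 17/12, 11/6, 2.25, 8/3, 37/12, 3.5.
f(17/12) ≈ 1.229, f(11/6) ≈ 1.344, f(2.25) ≈ 1.447, f(8/3) ≈ 1.540, f(37/12) ≈ 1.626, f(3.5) ≈ 1.705.
Sum = Δx · [f(17/12) + f(11/6) + f(2.25) + ...].
Sum ≈ 3.704.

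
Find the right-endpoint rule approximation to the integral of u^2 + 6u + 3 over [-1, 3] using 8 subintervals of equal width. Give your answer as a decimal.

Δu = (3 − (-1))/8 = 0.5.
Right endpoints: -0.5, 0, 0.5, 1, 1.5, 2, 2.5, 3.
f(-0.5) = 0.25, f(0) = 3, f(0.5) = 6.25, f(1) = 10, f(1.5) = 14.25, f(2) = 19, f(2.5) = 24.25, f(3) = 30.
Sum = Δu · [f(-0.5) + f(0) + f(0.5) + ...].
Sum = 53.5.

53.5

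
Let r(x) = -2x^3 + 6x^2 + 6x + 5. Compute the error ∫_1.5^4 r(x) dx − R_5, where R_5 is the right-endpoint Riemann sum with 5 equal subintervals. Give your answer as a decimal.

Exact integral: ∫_1.5^4 r(x) dx = 49.53125.
R_5 = 42.5.
Error = 49.53125 − 42.5 = 7.03125.

7.03125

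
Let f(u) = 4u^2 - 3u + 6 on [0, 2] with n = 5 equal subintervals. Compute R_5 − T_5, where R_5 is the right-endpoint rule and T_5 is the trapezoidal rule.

2

R_5 = 18.88.
T_5 = 16.88.
R_5 − T_5 = 2.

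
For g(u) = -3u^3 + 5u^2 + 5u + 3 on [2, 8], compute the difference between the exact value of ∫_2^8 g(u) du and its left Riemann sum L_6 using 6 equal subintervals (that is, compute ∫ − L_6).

-551

Exact integral: ∫_2^8 g(u) du = -2052.
L_6 = -1501.
Error = -2052 − (-1501) = -551.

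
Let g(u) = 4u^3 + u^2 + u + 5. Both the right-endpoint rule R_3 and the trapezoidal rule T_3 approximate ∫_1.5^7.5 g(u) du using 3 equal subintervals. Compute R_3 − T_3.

R_3 = 5309.5.
T_3 = 3575.5.
R_3 − T_3 = 1734.

1734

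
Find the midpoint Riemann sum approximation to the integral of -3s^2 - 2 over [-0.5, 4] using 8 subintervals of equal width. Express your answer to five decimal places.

Δs = (4 − (-0.5))/8 = 0.5625.
Midpoints: -0.21875, 0.34375, 0.90625, 1.46875, 2.03125, 2.59375, 3.15625, 3.71875.
f(-0.21875) = -2195/1024, f(0.34375) = -2411/1024, f(0.90625) = -4571/1024, f(1.46875) = -8675/1024, f(2.03125) = -14723/1024, f(2.59375) = -22715/1024, f(3.15625) = -32651/1024, f(3.71875) = -44531/1024.
Sum = Δs · [f(-0.21875) + f(0.34375) + f(0.90625) + ...].
Sum ≈ -72.76904.

-72.76904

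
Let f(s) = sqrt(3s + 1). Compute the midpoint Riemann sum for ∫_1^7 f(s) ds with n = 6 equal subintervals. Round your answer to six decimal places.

21.170728

Δs = (7 − 1)/6 = 1.
Midpoints: 1.5, 2.5, 3.5, 4.5, 5.5, 6.5.
f(1.5) ≈ 2.345208, f(2.5) ≈ 2.915476, f(3.5) ≈ 3.391165, f(4.5) ≈ 3.807887, f(5.5) ≈ 4.183300, f(6.5) ≈ 4.527693.
Sum = Δs · [f(1.5) + f(2.5) + f(3.5) + ...].
Sum ≈ 21.170728.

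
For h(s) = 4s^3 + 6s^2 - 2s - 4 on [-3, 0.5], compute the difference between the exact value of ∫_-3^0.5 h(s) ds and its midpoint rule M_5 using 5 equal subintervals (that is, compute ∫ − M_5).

-1.28625

Exact integral: ∫_-3^0.5 h(s) ds = -31.9375.
M_5 = -30.65125.
Error = -31.9375 − (-30.65125) = -1.28625.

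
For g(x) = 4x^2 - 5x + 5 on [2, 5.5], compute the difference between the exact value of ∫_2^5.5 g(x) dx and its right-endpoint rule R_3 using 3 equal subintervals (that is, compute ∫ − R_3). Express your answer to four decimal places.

-54.2176

Exact integral: ∫_2^5.5 g(x) dx ≈ 163.041667.
R_3 ≈ 217.259259.
Error ≈ 163.041667 − 217.259259 ≈ -54.2176.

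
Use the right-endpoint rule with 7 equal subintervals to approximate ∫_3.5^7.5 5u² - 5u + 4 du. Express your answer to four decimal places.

595.8980

Δu = (7.5 − 3.5)/7 = 4/7.
Right endpoints: 57/14, 65/14, 73/14, 81/14, 89/14, 97/14, 7.5.
f(57/14) = 13039/196, f(65/14) = 17359/196, f(73/14) = 22319/196, f(81/14) = 27919/196, f(89/14) = 34159/196, f(97/14) = 41039/196, f(7.5) = 247.75.
Sum = Δu · [f(57/14) + f(65/14) + f(73/14) + ...].
Sum ≈ 595.8980.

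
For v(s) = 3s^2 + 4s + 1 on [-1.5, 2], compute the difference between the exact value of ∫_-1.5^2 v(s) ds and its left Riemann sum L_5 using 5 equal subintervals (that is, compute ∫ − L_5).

Exact integral: ∫_-1.5^2 v(s) ds = 18.375.
L_5 = 12.495.
Error = 18.375 − 12.495 = 5.88.

5.88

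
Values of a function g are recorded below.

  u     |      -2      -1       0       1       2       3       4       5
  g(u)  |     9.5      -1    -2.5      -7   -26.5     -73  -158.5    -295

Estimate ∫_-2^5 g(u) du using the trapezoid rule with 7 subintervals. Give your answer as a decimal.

-411.25

Δu = 1.
T_7 = (1/2)·[9.5 + 2·(-1) + 2·(-2.5) + 2·(-7) + 2·(-26.5) + 2·(-73) + 2·(-158.5) + (-295)] = -411.25.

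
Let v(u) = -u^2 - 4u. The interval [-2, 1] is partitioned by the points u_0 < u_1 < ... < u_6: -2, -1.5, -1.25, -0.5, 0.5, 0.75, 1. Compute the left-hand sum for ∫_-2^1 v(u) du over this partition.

5.8125

Subinterval widths: 0.5, 0.25, 0.75, 1, 0.25, 0.25.
Left endpoints: -2, -1.5, -1.25, -0.5, 0.5, 0.75.
v(-2) = 4, v(-1.5) = 3.75, v(-1.25) = 3.4375, v(-0.5) = 1.75, v(0.5) = -2.25, v(0.75) = -3.5625.
Sum = Σ Δu_i · v(u_i).
Sum = 5.8125.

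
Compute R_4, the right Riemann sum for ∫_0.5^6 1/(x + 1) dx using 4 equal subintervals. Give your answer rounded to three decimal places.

1.243

Δx = (6 − 0.5)/4 = 1.375.
Right endpoints: 1.875, 3.25, 4.625, 6.
f(1.875) = 8/23, f(3.25) = 4/17, f(4.625) = 8/45, f(6) = 1/7.
Sum = Δx · [f(1.875) + f(3.25) + f(4.625) + f(6)].
Sum ≈ 1.243.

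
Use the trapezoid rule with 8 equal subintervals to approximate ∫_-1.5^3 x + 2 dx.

Δx = (3 − (-1.5))/8 = 0.5625.
f(-1.5) = 0.5, f(-0.9375) = 1.0625, f(-0.375) = 1.625, f(0.1875) = 2.1875, f(0.75) = 2.75, f(1.3125) = 3.3125, f(1.875) = 3.875, f(2.4375) = 4.4375, f(3) = 5.
T_8 = (Δx/2)·[f(x_0) + 2f(x_1) + ... + 2f(x_{7}) + f(x_8)].
Sum = 12.375.

12.375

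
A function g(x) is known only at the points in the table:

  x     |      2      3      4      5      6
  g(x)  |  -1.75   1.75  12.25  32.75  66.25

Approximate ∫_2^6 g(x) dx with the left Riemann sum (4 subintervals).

45

Δx = 1.
Sum = 1·[(-1.75) + 1.75 + 12.25 + 32.75] = 45.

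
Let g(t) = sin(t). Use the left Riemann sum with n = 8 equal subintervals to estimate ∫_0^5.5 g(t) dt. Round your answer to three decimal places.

Δt = (5.5 − 0)/8 = 0.6875.
Left endpoints: 0, 0.6875, 1.375, 2.0625, 2.75, 3.4375, 4.125, 4.8125.
g(0) ≈ 0.000, g(0.6875) ≈ 0.635, g(1.375) ≈ 0.981, g(2.0625) ≈ 0.882, g(2.75) ≈ 0.382, g(3.4375) ≈ -0.292, g(4.125) ≈ -0.832, g(4.8125) ≈ -0.995.
Sum = Δt · [g(0) + g(0.6875) + g(1.375) + ...].
Sum ≈ 0.522.

0.522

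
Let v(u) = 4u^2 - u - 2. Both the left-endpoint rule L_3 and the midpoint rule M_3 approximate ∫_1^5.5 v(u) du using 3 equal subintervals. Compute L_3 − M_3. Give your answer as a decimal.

-74.25

L_3 = 119.25.
M_3 = 193.5.
L_3 − M_3 = -74.25.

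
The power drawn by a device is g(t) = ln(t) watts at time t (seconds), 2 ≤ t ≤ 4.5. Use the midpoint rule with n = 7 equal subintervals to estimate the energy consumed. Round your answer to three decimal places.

Δt = (4.5 − 2)/7 = 5/14.
Midpoints: 61/28, 71/28, 81/28, 3.25, 101/28, 111/28, 121/28.
g(61/28) ≈ 0.779, g(71/28) ≈ 0.930, g(81/28) ≈ 1.062, g(3.25) ≈ 1.179, g(101/28) ≈ 1.283, g(111/28) ≈ 1.377, g(121/28) ≈ 1.464.
Sum = Δt · [g(61/28) + g(71/28) + g(81/28) + ...].
Sum ≈ 2.884.

2.884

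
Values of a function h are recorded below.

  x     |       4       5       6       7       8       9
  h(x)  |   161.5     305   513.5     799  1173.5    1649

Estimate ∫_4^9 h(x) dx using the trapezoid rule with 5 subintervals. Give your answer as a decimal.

3696.25

Δx = 1.
T_5 = (1/2)·[161.5 + 2·305 + 2·513.5 + 2·799 + 2·1173.5 + 1649] = 3696.25.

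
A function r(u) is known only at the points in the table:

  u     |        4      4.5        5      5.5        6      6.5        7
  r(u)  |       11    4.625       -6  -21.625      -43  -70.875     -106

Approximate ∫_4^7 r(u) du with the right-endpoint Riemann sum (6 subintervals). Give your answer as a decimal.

Δu = 0.5.
Sum = 0.5·[4.625 + (-6) + (-21.625) + (-43) + (-70.875) + (-106)] = -121.4375.

-121.4375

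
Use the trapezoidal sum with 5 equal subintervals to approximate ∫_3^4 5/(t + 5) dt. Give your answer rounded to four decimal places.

Δt = (4 − 3)/5 = 0.2.
f(3) = 0.625, f(3.2) = 25/41, f(3.4) = 25/42, f(3.6) = 25/43, f(3.8) = 25/44, f(4) = 5/9.
T_5 = (Δt/2)·[f(t_0) + 2f(t_1) + ... + 2f(t_{4}) + f(t_5)].
Sum ≈ 0.5890.

0.5890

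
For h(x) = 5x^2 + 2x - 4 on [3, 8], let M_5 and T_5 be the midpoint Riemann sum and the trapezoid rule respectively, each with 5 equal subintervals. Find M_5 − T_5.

M_5 = 841.25.
T_5 = 847.5.
M_5 − T_5 = -6.25.

-6.25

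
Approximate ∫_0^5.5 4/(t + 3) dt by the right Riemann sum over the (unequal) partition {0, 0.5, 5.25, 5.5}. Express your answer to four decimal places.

2.9921

Subinterval widths: 0.5, 4.75, 0.25.
Right endpoints: 0.5, 5.25, 5.5.
f(0.5) = 8/7, f(5.25) = 16/33, f(5.5) = 8/17.
Sum = Σ Δt_i · f(t_i).
Sum ≈ 2.9921.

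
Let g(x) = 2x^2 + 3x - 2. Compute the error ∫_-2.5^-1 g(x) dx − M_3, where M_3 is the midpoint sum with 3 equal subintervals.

Exact integral: ∫_-2.5^-1 g(x) dx = -1.125.
M_3 = -1.1875.
Error = -1.125 − (-1.1875) = 0.0625.

0.0625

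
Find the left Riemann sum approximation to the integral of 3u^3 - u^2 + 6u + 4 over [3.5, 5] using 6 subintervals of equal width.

Δu = (5 − 3.5)/6 = 0.25.
Left endpoints: 3.5, 3.75, 4, 4.25, 4.5, 4.75.
f(3.5) = 141.375, f(3.75) = 170.640625, f(4) = 204, f(4.25) = 241.734375, f(4.5) = 284.125, f(4.75) = 331.453125.
Sum = Δu · [f(3.5) + f(3.75) + f(4) + ...].
Sum = 343.33203125.

343.33203125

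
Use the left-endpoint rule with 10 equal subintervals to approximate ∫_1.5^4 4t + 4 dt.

Δt = (4 − 1.5)/10 = 0.25.
Left endpoints: 1.5, 1.75, 2, 2.25, 2.5, 2.75, 3, 3.25, 3.5, 3.75.
f(1.5) = 10, f(1.75) = 11, f(2) = 12, f(2.25) = 13, f(2.5) = 14, f(2.75) = 15, f(3) = 16, f(3.25) = 17, f(3.5) = 18, f(3.75) = 19.
Sum = Δt · [f(1.5) + f(1.75) + f(2) + ...].
Sum = 36.25.

36.25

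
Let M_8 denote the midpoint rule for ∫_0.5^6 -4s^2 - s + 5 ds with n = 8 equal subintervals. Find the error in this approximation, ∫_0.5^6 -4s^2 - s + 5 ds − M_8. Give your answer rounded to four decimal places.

-0.8665

Exact integral: ∫_0.5^6 f(s) ds ≈ -278.208333.
M_8 ≈ -277.341797.
Error ≈ -278.208333 − (-277.341797) ≈ -0.8665.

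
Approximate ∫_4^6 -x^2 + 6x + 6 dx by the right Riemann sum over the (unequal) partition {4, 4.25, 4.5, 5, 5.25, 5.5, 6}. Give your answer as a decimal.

Subinterval widths: 0.25, 0.25, 0.5, 0.25, 0.25, 0.5.
Right endpoints: 4.25, 4.5, 5, 5.25, 5.5, 6.
f(4.25) = 13.4375, f(4.5) = 12.75, f(5) = 11, f(5.25) = 9.9375, f(5.5) = 8.75, f(6) = 6.
Sum = Σ Δx_i · f(x_i).
Sum = 19.71875.

19.71875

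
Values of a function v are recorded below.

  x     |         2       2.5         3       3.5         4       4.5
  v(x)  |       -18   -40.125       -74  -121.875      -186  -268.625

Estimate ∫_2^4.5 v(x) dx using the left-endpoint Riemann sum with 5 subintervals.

-220

Δx = 0.5.
Sum = 0.5·[(-18) + (-40.125) + (-74) + (-121.875) + (-186)] = -220.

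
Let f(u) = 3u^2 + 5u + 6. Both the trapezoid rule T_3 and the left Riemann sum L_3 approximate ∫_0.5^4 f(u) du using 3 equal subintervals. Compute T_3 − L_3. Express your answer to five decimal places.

T_3 ≈ 126.6319444.
L_3 ≈ 88.8611111.
T_3 − L_3 ≈ 37.77083.

37.77083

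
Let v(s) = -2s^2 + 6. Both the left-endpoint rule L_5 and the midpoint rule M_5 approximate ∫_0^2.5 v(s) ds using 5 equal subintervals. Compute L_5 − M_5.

L_5 = 7.5.
M_5 = 4.6875.
L_5 − M_5 = 2.8125.

2.8125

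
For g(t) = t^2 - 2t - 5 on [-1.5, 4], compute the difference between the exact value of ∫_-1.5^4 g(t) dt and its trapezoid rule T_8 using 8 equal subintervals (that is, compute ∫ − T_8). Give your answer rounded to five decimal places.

Exact integral: ∫_-1.5^4 g(t) dt ≈ -18.7916667.
T_8 ≈ -18.3583984.
Error ≈ -18.7916667 − (-18.3583984) ≈ -0.43327.

-0.43327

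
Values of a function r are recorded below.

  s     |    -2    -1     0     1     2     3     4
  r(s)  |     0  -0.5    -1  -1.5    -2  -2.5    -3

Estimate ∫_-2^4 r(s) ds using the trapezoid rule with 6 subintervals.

-9

Δs = 1.
T_6 = (1/2)·[0 + 2·(-0.5) + 2·(-1) + 2·(-1.5) + 2·(-2) + 2·(-2.5) + (-3)] = -9.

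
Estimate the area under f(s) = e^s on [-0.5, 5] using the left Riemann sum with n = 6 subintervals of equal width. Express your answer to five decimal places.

Δs = (5 − (-0.5))/6 = 11/12.
Left endpoints: -0.5, 5/12, 4/3, 2.25, 19/6, 49/12.
f(-0.5) ≈ 0.60653, f(5/12) ≈ 1.51690, f(4/3) ≈ 3.79367, f(2.25) ≈ 9.48774, f(19/6) ≈ 23.72826, f(49/12) ≈ 59.34295.
Sum = Δs · [f(-0.5) + f(5/12) + f(4/3) + ...].
Sum ≈ 90.26970.

90.26970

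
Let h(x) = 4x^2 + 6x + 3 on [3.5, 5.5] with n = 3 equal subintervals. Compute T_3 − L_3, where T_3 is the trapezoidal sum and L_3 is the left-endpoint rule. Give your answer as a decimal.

28

T_3 ≈ 225.259259.
L_3 ≈ 197.259259.
T_3 − L_3 = 28.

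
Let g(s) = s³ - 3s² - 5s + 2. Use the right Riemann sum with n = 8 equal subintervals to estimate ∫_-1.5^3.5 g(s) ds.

Δs = (3.5 − (-1.5))/8 = 0.625.
Right endpoints: -0.875, -0.25, 0.375, 1, 1.625, 2.25, 2.875, 3.5.
g(-0.875) = 1745/512, g(-0.25) = 3.046875, g(0.375) = -125/512, g(1) = -5, g(1.625) = -4995/512, g(2.25) = -13.046875, g(2.875) = -6865/512, g(3.5) = -9.375.
Sum = Δs · [g(-0.875) + g(-0.25) + g(0.375) + ...].
Sum = -27.734375.

-27.734375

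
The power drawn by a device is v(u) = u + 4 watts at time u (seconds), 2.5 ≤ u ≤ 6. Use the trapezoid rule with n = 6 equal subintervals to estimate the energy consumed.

Δu = (6 − 2.5)/6 = 7/12.
v(2.5) = 6.5, v(37/12) = 85/12, v(11/3) = 23/3, v(4.25) = 8.25, v(29/6) = 53/6, v(65/12) = 113/12, v(6) = 10.
T_6 = (Δu/2)·[v(u_0) + 2v(u_1) + ... + 2v(u_{5}) + v(u_6)].
Sum = 28.875.

28.875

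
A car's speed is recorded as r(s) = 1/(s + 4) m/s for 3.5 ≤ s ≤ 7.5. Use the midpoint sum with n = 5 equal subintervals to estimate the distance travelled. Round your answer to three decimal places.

0.427

Δs = (7.5 − 3.5)/5 = 0.8.
Midpoints: 3.9, 4.7, 5.5, 6.3, 7.1.
r(3.9) = 10/79, r(4.7) = 10/87, r(5.5) = 2/19, r(6.3) = 10/103, r(7.1) = 10/111.
Sum = Δs · [r(3.9) + r(4.7) + r(5.5) + r(6.3) + r(7.1)].
Sum ≈ 0.427.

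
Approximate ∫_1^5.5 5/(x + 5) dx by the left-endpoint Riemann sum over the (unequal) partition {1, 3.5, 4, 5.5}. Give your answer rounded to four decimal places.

Subinterval widths: 2.5, 0.5, 1.5.
Left endpoints: 1, 3.5, 4.
f(1) = 5/6, f(3.5) = 10/17, f(4) = 5/9.
Sum = Σ Δx_i · f(x_i).
Sum ≈ 3.2108.

3.2108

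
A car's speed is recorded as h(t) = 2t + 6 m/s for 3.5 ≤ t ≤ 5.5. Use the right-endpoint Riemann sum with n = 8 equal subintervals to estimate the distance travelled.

30.5

Δt = (5.5 − 3.5)/8 = 0.25.
Right endpoints: 3.75, 4, 4.25, 4.5, 4.75, 5, 5.25, 5.5.
h(3.75) = 13.5, h(4) = 14, h(4.25) = 14.5, h(4.5) = 15, h(4.75) = 15.5, h(5) = 16, h(5.25) = 16.5, h(5.5) = 17.
Sum = Δt · [h(3.75) + h(4) + h(4.25) + ...].
Sum = 30.5.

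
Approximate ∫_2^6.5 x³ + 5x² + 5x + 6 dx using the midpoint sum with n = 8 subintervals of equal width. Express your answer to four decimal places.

Δx = (6.5 − 2)/8 = 0.5625.
Midpoints: 2.28125, 2.84375, 3.40625, 3.96875, 4.53125, 5.09375, 5.65625, 6.21875.
f(2.28125) = 1812025/32768, f(2.84375) = 2741059/32768, f(3.40625) = 3950677/32768, f(3.96875) = 5475871/32768, f(4.53125) = 7351633/32768, f(5.09375) = 9612955/32768, f(5.65625) = 12294829/32768, f(6.21875) = 15432247/32768.
Sum = Δx · [f(2.28125) + f(2.84375) + f(3.40625) + ...].
Sum ≈ 1007.1595.

1007.1595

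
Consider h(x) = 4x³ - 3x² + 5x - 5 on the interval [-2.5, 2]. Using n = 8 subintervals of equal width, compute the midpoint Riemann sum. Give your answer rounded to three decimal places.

Δx = (2 − (-2.5))/8 = 0.5625.
Midpoints: -2.21875, -1.65625, -1.09375, -0.53125, 0.03125, 0.59375, 1.15625, 1.71875.
h(-2.21875) = -610735/8192, h(-1.65625) = -325093/8192, h(-1.09375) = -158035/8192, h(-0.53125) = -74569/8192, h(0.03125) = -39703/8192, h(0.59375) = -18445/8192, h(1.15625) = 24197/8192, h(1.71875) = 123215/8192.
Sum = Δx · [h(-2.21875) + h(-1.65625) + h(-1.09375) + ...].
Sum ≈ -74.101.

-74.101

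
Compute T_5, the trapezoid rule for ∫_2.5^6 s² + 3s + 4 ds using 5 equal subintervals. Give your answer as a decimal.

Δs = (6 − 2.5)/5 = 0.7.
f(2.5) = 17.75, f(3.2) = 23.84, f(3.9) = 30.91, f(4.6) = 38.96, f(5.3) = 47.99, f(6) = 58.
T_5 = (Δs/2)·[f(s_0) + 2f(s_1) + ... + 2f(s_{4}) + f(s_5)].
Sum = 125.7025.

125.7025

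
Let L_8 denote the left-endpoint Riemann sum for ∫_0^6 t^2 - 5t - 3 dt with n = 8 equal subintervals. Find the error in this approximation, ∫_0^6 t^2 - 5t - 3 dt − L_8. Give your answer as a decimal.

1.6875

Exact integral: ∫_0^6 f(t) dt = -36.
L_8 = -37.6875.
Error = -36 − (-37.6875) = 1.6875.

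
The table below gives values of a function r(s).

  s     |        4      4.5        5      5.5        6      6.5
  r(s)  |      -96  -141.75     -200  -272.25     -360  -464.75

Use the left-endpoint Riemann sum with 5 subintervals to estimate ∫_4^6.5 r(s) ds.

Δs = 0.5.
Sum = 0.5·[(-96) + (-141.75) + (-200) + (-272.25) + (-360)] = -535.

-535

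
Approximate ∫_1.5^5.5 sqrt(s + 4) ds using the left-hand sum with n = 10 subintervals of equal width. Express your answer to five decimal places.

Δs = (5.5 − 1.5)/10 = 0.4.
Left endpoints: 1.5, 1.9, 2.3, 2.7, 3.1, 3.5, 3.9, 4.3, 4.7, 5.1.
f(1.5) ≈ 2.34521, f(1.9) ≈ 2.42899, f(2.3) ≈ 2.50998, f(2.7) ≈ 2.58844, f(3.1) ≈ 2.66458, f(3.5) ≈ 2.73861, f(3.9) ≈ 2.81069, f(4.3) ≈ 2.88097, f(4.7) ≈ 2.94958, f(5.1) ≈ 3.01662.
Sum = Δs · [f(1.5) + f(1.9) + f(2.3) + ...].
Sum ≈ 10.77347.

10.77347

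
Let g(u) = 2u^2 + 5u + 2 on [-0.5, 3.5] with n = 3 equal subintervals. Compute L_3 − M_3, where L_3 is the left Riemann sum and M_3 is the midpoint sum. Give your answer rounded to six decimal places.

-25.777778

L_3 ≈ 39.70370370.
M_3 ≈ 65.48148148.
L_3 − M_3 ≈ -25.777778.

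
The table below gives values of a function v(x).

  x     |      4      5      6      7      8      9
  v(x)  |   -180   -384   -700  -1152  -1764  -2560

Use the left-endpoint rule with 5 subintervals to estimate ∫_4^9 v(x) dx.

-4180

Δx = 1.
Sum = 1·[(-180) + (-384) + (-700) + (-1152) + (-1764)] = -4180.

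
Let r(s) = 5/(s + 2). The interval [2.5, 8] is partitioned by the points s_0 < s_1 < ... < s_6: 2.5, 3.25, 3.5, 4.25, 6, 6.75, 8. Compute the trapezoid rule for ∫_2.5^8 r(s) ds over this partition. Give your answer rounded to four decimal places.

Subinterval widths: 0.75, 0.25, 0.75, 1.75, 0.75, 1.25.
r(2.5) = 10/9, r(3.25) = 20/21, r(3.5) = 10/11, r(4.25) = 0.8, r(6) = 0.625, r(6.75) = 4/7, r(8) = 0.5.
On each subinterval the trapezoid contributes (Δs_i/2)·[r(s_{i-1}) + r(s_i)].
Sum ≈ 4.0126.

4.0126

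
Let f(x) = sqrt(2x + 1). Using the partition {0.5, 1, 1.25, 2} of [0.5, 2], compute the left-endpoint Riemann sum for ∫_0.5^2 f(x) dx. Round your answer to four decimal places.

Subinterval widths: 0.5, 0.25, 0.75.
Left endpoints: 0.5, 1, 1.25.
f(0.5) ≈ 1.4142, f(1) ≈ 1.7321, f(1.25) ≈ 1.8708.
Sum = Σ Δx_i · f(x_i).
Sum ≈ 2.5432.

2.5432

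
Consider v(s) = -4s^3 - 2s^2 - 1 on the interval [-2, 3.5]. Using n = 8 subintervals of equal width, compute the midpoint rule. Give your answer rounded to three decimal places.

-171.096

Δs = (3.5 − (-2))/8 = 0.6875.
Midpoints: -1.65625, -0.96875, -0.28125, 0.40625, 1.09375, 1.78125, 2.46875, 3.15625.
v(-1.65625) = 95741/8192, v(-0.96875) = 6223/8192, v(-0.28125) = -8759/8192, v(0.40625) = -13093/8192, v(1.09375) = -70667/8192, v(1.78125) = -245369/8192, v(2.46875) = -601087/8192, v(3.15625) = -1201709/8192.
Sum = Δs · [v(-1.65625) + v(-0.96875) + v(-0.28125) + ...].
Sum ≈ -171.096.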